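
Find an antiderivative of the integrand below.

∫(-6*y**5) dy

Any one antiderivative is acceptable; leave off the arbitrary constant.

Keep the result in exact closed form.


Answer: -y**6.


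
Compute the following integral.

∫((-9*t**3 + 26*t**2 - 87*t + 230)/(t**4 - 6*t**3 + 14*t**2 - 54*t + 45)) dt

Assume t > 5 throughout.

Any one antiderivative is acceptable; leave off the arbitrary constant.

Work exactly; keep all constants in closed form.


Answer: -5*log(t - 5) - 4*log(t - 1) + atan(t/3)/3.


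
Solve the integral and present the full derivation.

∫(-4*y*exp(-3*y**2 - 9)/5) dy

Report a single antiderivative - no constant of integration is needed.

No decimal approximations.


Step 1. Substitute u = y**2 + 3, turning ∫(-4*y*exp(-3*y**2 - 9)/5) dy into ∫(-2*exp(-3*u)/5) du: now ∫(-2*exp(-3*u)/5) du.
Step 2. Evaluate the standard form: now 2*exp(-3*u)/15.
Step 3. Substitute back u = y**2 + 3: now 2*exp(-3*y**2 - 9)/15.
Answer: 2*exp(-3*y**2 - 9)/15.


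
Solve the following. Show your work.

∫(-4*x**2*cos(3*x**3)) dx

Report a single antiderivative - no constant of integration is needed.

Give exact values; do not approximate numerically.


Step 1. Substitute u = x**3, turning ∫(-4*x**2*cos(3*x**3)) dx into ∫(-4*cos(3*u)/3) du: now ∫(-4*cos(3*u)/3) du.
Step 2. Evaluate the standard form: now -4*sin(3*u)/9.
Step 3. Substitute back u = x**3: now -4*sin(3*x**3)/9.
Answer: -4*sin(3*x**3)/9.


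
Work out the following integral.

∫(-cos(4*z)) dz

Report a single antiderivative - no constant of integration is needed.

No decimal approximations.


Answer: -sin(4*z)/4.


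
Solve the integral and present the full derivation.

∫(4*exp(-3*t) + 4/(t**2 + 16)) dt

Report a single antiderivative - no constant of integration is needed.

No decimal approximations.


Step 1. Rewrite: now ∫(4/(t**2 + 16)) dt + ∫(4*exp(-3*t)) dt.
Step 2. Evaluate the standard form: now atan(t/4) + ∫(4*exp(-3*t)) dt.
Step 3. Evaluate the standard form: now atan(t/4) - 4*exp(-3*t)/3.
Answer: atan(t/4) - 4*exp(-3*t)/3.


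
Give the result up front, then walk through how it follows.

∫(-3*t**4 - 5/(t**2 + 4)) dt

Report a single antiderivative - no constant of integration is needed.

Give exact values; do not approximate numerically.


The answer is -3*t**5/5 - 5*atan(t/2)/2.
Step 1. Rewrite: now ∫(-3*t**4) dt + ∫(-5/(t**2 + 4)) dt.
Step 2. Evaluate the standard form: now -3*t**5/5 + ∫(-5/(t**2 + 4)) dt.
Step 3. Evaluate the standard form: now -3*t**5/5 - 5*atan(t/2)/2.
Answer: -3*t**5/5 - 5*atan(t/2)/2.


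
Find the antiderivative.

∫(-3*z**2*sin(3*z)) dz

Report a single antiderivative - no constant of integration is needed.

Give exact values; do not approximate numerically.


Answer: z**2*cos(3*z) - 2*z*sin(3*z)/3 - 2*cos(3*z)/9.


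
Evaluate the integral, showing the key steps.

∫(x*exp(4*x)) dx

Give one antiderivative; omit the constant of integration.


Step 1. Integrate ∫(x*exp(4*x)) dx by parts with u = x, dv = (exp(4*x)) dx, so v = exp(4*x)/4: now x*exp(4*x)/4 + ∫(-exp(4*x)/4) dx.
Step 2. Evaluate the standard form: now x*exp(4*x)/4 - exp(4*x)/16.
Answer: x*exp(4*x)/4 - exp(4*x)/16.


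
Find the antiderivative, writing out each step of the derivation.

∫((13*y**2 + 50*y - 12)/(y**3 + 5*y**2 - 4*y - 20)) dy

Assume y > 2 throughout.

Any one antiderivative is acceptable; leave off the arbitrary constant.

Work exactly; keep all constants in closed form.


Step 1. Decompose ∫((13*y**2 + 50*y - 12)/(y**3 + 5*y**2 - 4*y - 20)) dy by partial fractions, (13*y**2 + 50*y - 12)/(y**3 + 5*y**2 - 4*y - 20) = 3/(y + 5) + 5/(y + 2) + 5/(y - 2): now ∫(5/(y - 2)) dy + ∫(5/(y + 2)) dy + ∫(3/(y + 5)) dy.
Step 2. Evaluate the standard form [assuming y > -5]: now 3*log(y + 5) + ∫(5/(y - 2)) dy + ∫(5/(y + 2)) dy.
Step 3. Evaluate the standard form [assuming y > 2]: now 5*log(y - 2) + 3*log(y + 5) + ∫(5/(y + 2)) dy.
Step 4. Evaluate the standard form [assuming y > -2]: now 5*log(y - 2) + 5*log(y + 2) + 3*log(y + 5).
Answer: 5*log(y - 2) + 5*log(y + 2) + 3*log(y + 5).


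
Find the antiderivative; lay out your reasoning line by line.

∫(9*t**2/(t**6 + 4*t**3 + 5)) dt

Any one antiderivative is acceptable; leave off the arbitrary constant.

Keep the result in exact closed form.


Step 1. Substitute u = t**3 + 2, turning ∫(9*t**2/(t**6 + 4*t**3 + 5)) dt into ∫(3/(u**2 + 1)) du: now ∫(3/(u**2 + 1)) du.
Step 2. Evaluate the standard form: now 3*atan(u).
Step 3. Substitute back u = t**3 + 2: now 3*atan(t**3 + 2).
Answer: 3*atan(t**3 + 2).


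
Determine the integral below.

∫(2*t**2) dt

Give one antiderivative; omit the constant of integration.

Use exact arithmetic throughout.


Answer: 2*t**3/3.


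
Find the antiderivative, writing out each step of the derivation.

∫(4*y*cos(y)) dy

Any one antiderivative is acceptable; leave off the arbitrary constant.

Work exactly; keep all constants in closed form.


Step 1. Integrate ∫(4*y*cos(y)) dy by parts with u = y, dv = (4*cos(y)) dy, so v = 4*sin(y): now 4*y*sin(y) + ∫(-4*sin(y)) dy.
Step 2. Evaluate the standard form: now 4*y*sin(y) + 4*cos(y).
Answer: 4*y*sin(y) + 4*cos(y).


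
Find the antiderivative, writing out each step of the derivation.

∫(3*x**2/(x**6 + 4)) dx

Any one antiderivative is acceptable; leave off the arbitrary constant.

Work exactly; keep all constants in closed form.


Step 1. Substitute u = x**3, turning ∫(3*x**2/(x**6 + 4)) dx into ∫(1/(u**2 + 4)) du: now ∫(1/(u**2 + 4)) du.
Step 2. Evaluate the standard form: now atan(u/2)/2.
Step 3. Substitute back u = x**3: now atan(x**3/2)/2.
Answer: atan(x**3/2)/2.


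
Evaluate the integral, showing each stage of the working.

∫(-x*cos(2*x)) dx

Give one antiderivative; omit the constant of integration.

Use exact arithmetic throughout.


Step 1. Integrate ∫(-x*cos(2*x)) dx by parts with u = x, dv = (-cos(2*x)) dx, so v = -sin(2*x)/2: now -x*sin(2*x)/2 + ∫(sin(2*x)/2) dx.
Step 2. Evaluate the standard form: now -x*sin(2*x)/2 - cos(2*x)/4.
Answer: -x*sin(2*x)/2 - cos(2*x)/4.


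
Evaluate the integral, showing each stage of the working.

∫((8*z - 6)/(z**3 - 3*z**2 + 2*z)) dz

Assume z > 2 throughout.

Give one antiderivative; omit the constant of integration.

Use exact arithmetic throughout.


Step 1. Decompose ∫((8*z - 6)/(z**3 - 3*z**2 + 2*z)) dz by partial fractions, (8*z - 6)/(z**3 - 3*z**2 + 2*z) = -2/(z - 1) + 5/(z - 2) - 3/z: now ∫(-3/z) dz + ∫(5/(z - 2)) dz + ∫(-2/(z - 1)) dz.
Step 2. Evaluate the standard form [assuming z > 1]: now -2*log(z - 1) + ∫(-3/z) dz + ∫(5/(z - 2)) dz.
Step 3. Evaluate the standard form [assuming z > 2]: now 5*log(z - 2) - 2*log(z - 1) + ∫(-3/z) dz.
Step 4. Evaluate the standard form [assuming z > 0]: now -3*log(z) + 5*log(z - 2) - 2*log(z - 1).
Answer: -3*log(z) + 5*log(z - 2) - 2*log(z - 1).


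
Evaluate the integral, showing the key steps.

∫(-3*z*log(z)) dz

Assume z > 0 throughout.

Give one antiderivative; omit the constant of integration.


Step 1. Integrate ∫(-3*z*log(z)) dz by parts with u = log(z), dv = (-3*z) dz, so v = -3*z**2/2 [assuming z > 0]: now -3*z**2*log(z)/2 + ∫(3*z/2) dz.
Step 2. Evaluate the standard form: now -3*z**2*log(z)/2 + 3*z**2/4.
Answer: -3*z**2*log(z)/2 + 3*z**2/4.


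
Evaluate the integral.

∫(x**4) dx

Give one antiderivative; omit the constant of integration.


Answer: x**5/5.


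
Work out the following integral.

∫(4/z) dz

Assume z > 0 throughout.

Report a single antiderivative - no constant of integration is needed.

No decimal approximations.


Answer: 4*log(z).


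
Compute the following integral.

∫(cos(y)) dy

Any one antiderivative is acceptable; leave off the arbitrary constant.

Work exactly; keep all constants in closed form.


Answer: sin(y).


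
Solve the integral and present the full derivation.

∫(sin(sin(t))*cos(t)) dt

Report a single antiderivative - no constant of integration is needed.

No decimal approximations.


Step 1. Substitute u = sin(t), turning ∫(sin(sin(t))*cos(t)) dt into ∫(sin(u)) du: now ∫(sin(u)) du.
Step 2. Evaluate the standard form: now -cos(u).
Step 3. Substitute back u = sin(t): now -cos(sin(t)).
Answer: -cos(sin(t)).


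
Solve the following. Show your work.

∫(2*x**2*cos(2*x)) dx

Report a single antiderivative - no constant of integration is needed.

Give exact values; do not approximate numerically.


Step 1. Integrate ∫(2*x**2*cos(2*x)) dx by parts with u = x**2, dv = (2*cos(2*x)) dx, so v = sin(2*x): now x**2*sin(2*x) + ∫(-2*x*sin(2*x)) dx.
Step 2. Integrate ∫(-2*x*sin(2*x)) dx by parts with u = x, dv = (-2*sin(2*x)) dx, so v = cos(2*x): now x**2*sin(2*x) + x*cos(2*x) + ∫(-cos(2*x)) dx.
Step 3. Evaluate the standard form: now x**2*sin(2*x) + x*cos(2*x) - sin(2*x)/2.
Answer: x**2*sin(2*x) + x*cos(2*x) - sin(2*x)/2.


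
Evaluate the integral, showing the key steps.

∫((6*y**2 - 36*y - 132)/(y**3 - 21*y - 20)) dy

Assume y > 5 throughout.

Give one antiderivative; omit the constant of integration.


Step 1. Decompose ∫((6*y**2 - 36*y - 132)/(y**3 - 21*y - 20)) dy by partial fractions, (6*y**2 - 36*y - 132)/(y**3 - 21*y - 20) = 4/(y + 4) + 5/(y + 1) - 3/(y - 5): now ∫(-3/(y - 5)) dy + ∫(5/(y + 1)) dy + ∫(4/(y + 4)) dy.
Step 2. Evaluate the standard form [assuming y > 5]: now -3*log(y - 5) + ∫(5/(y + 1)) dy + ∫(4/(y + 4)) dy.
Step 3. Evaluate the standard form [assuming y > -4]: now -3*log(y - 5) + 4*log(y + 4) + ∫(5/(y + 1)) dy.
Step 4. Evaluate the standard form [assuming y > -1]: now -3*log(y - 5) + 5*log(y + 1) + 4*log(y + 4).
Answer: -3*log(y - 5) + 5*log(y + 1) + 4*log(y + 4).


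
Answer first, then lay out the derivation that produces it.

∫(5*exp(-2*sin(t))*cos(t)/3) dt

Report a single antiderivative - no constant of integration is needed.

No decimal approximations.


The answer is -5*exp(-2*sin(t))/6.
Step 1. Substitute u = sin(t), turning ∫(5*exp(-2*sin(t))*cos(t)/3) dt into ∫(5*exp(-2*u)/3) du: now ∫(5*exp(-2*u)/3) du.
Step 2. Evaluate the standard form: now -5*exp(-2*u)/6.
Step 3. Substitute back u = sin(t): now -5*exp(-2*sin(t))/6.
Answer: -5*exp(-2*sin(t))/6.


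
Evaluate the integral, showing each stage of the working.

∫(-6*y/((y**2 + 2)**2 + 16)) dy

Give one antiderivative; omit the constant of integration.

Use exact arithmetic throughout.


Step 1. Substitute u = y**2 + 2, turning ∫(-6*y/((y**2 + 2)**2 + 16)) dy into ∫(-3/(u**2 + 16)) du: now ∫(-3/(u**2 + 16)) du.
Step 2. Evaluate the standard form: now -3*atan(u/4)/4.
Step 3. Substitute back u = y**2 + 2: now -3*atan(y**2/4 + 1/2)/4.
Answer: -3*atan(y**2/4 + 1/2)/4.


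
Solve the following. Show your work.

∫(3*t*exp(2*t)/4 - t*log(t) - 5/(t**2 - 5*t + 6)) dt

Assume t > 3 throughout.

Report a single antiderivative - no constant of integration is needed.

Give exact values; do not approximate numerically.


Step 1. Rewrite: now ∫(3*t*exp(2*t)/4) dt + ∫(-t*log(t)) dt + ∫(-5/(t**2 - 5*t + 6)) dt.
Step 2. Decompose ∫(-5/(t**2 - 5*t + 6)) dt by partial fractions, -5/(t**2 - 5*t + 6) = 5/(t - 2) - 5/(t - 3): now ∫(3*t*exp(2*t)/4) dt + ∫(-t*log(t)) dt + ∫(-5/(t - 3)) dt + ∫(5/(t - 2)) dt.
Step 3. Evaluate the standard form [assuming t > 2]: now 5*log(t - 2) + ∫(3*t*exp(2*t)/4) dt + ∫(-t*log(t)) dt + ∫(-5/(t - 3)) dt.
Step 4. Evaluate the standard form [assuming t > 3]: now -5*log(t - 3) + 5*log(t - 2) + ∫(3*t*exp(2*t)/4) dt + ∫(-t*log(t)) dt.
Step 5. Integrate ∫(-t*log(t)) dt by parts with u = log(t), dv = (-t) dt, so v = -t**2/2 [assuming t > 0]: now -t**2*log(t)/2 - 5*log(t - 3) + 5*log(t - 2) + ∫(t/2) dt + ∫(3*t*exp(2*t)/4) dt.
Step 6. Evaluate the standard form: now -t**2*log(t)/2 + t**2/4 - 5*log(t - 3) + 5*log(t - 2) + ∫(3*t*exp(2*t)/4) dt.
Step 7. Integrate ∫(3*t*exp(2*t)/4) dt by parts with u = t, dv = (3*exp(2*t)/4) dt, so v = 3*exp(2*t)/8: now -t**2*log(t)/2 + t**2/4 + 3*t*exp(2*t)/8 - 5*log(t - 3) + 5*log(t - 2) + ∫(-3*exp(2*t)/8) dt.
Step 8. Evaluate the standard form: now -t**2*log(t)/2 + t**2/4 + 3*t*exp(2*t)/8 - 3*exp(2*t)/16 - 5*log(t - 3) + 5*log(t - 2).
Answer: -t**2*log(t)/2 + t**2/4 + 3*t*exp(2*t)/8 - 3*exp(2*t)/16 - 5*log(t - 3) + 5*log(t - 2).


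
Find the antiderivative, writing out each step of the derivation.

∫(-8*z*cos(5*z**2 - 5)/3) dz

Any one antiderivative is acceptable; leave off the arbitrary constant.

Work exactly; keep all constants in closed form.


Step 1. Substitute u = z**2 - 1, turning ∫(-8*z*cos(5*z**2 - 5)/3) dz into ∫(-4*cos(5*u)/3) du: now ∫(-4*cos(5*u)/3) du.
Step 2. Evaluate the standard form: now -4*sin(5*u)/15.
Step 3. Substitute back u = z**2 - 1: now -4*sin(5*z**2 - 5)/15.
Answer: -4*sin(5*z**2 - 5)/15.


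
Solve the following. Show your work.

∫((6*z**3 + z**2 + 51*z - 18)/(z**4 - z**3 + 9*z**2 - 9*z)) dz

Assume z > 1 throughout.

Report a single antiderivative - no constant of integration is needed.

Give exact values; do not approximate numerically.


Step 1. Decompose ∫((6*z**3 + z**2 + 51*z - 18)/(z**4 - z**3 + 9*z**2 - 9*z)) dz by partial fractions, (6*z**3 + z**2 + 51*z - 18)/(z**4 - z**3 + 9*z**2 - 9*z) = 3/(z**2 + 9) + 4/(z - 1) + 2/z: now ∫(2/z) dz + ∫(4/(z - 1)) dz + ∫(3/(z**2 + 9)) dz.
Step 2. Evaluate the standard form [assuming z > 1]: now 4*log(z - 1) + ∫(2/z) dz + ∫(3/(z**2 + 9)) dz.
Step 3. Evaluate the standard form [assuming z > 0]: now 2*log(z) + 4*log(z - 1) + ∫(3/(z**2 + 9)) dz.
Step 4. Evaluate the standard form: now 2*log(z) + 4*log(z - 1) + atan(z/3).
Answer: 2*log(z) + 4*log(z - 1) + atan(z/3).


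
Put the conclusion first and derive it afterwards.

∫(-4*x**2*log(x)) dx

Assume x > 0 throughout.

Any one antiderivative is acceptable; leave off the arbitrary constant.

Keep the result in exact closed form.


The answer is -4*x**3*log(x)/3 + 4*x**3/9.
Step 1. Integrate ∫(-4*x**2*log(x)) dx by parts with u = log(x), dv = (-4*x**2) dx, so v = -4*x**3/3 [assuming x > 0]: now -4*x**3*log(x)/3 + ∫(4*x**2/3) dx.
Step 2. Evaluate the standard form: now -4*x**3*log(x)/3 + 4*x**3/9.
Answer: -4*x**3*log(x)/3 + 4*x**3/9.


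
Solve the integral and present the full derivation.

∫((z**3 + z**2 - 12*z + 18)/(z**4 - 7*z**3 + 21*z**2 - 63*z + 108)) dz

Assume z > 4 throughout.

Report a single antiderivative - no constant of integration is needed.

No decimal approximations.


Step 1. Decompose ∫((z**3 + z**2 - 12*z + 18)/(z**4 - 7*z**3 + 21*z**2 - 63*z + 108)) dz by partial fractions, (z**3 + z**2 - 12*z + 18)/(z**4 - 7*z**3 + 21*z**2 - 63*z + 108) = 3/(z**2 + 9) - 1/(z - 3) + 2/(z - 4): now ∫(2/(z - 4)) dz + ∫(-1/(z - 3)) dz + ∫(3/(z**2 + 9)) dz.
Step 2. Evaluate the standard form [assuming z > 4]: now 2*log(z - 4) + ∫(-1/(z - 3)) dz + ∫(3/(z**2 + 9)) dz.
Step 3. Evaluate the standard form [assuming z > 3]: now 2*log(z - 4) - log(z - 3) + ∫(3/(z**2 + 9)) dz.
Step 4. Evaluate the standard form: now 2*log(z - 4) - log(z - 3) + atan(z/3).
Answer: 2*log(z - 4) - log(z - 3) + atan(z/3).


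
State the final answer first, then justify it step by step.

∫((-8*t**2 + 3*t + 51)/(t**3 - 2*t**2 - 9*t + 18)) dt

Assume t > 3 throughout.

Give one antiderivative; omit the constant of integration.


The answer is -2*log(t - 3) - 5*log(t - 2) - log(t + 3).
Step 1. Decompose ∫((-8*t**2 + 3*t + 51)/(t**3 - 2*t**2 - 9*t + 18)) dt by partial fractions, (-8*t**2 + 3*t + 51)/(t**3 - 2*t**2 - 9*t + 18) = -1/(t + 3) - 5/(t - 2) - 2/(t - 3): now ∫(-2/(t - 3)) dt + ∫(-5/(t - 2)) dt + ∫(-1/(t + 3)) dt.
Step 2. Evaluate the standard form [assuming t > 3]: now -2*log(t - 3) + ∫(-5/(t - 2)) dt + ∫(-1/(t + 3)) dt.
Step 3. Evaluate the standard form [assuming t > 2]: now -2*log(t - 3) - 5*log(t - 2) + ∫(-1/(t + 3)) dt.
Step 4. Evaluate the standard form [assuming t > -3]: now -2*log(t - 3) - 5*log(t - 2) - log(t + 3).
Answer: -2*log(t - 3) - 5*log(t - 2) - log(t + 3).


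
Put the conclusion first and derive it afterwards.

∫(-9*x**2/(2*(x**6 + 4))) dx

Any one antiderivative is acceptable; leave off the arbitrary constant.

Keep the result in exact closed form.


The answer is -3*atan(x**3/2)/4.
Step 1. Substitute u = x**3, turning ∫(-9*x**2/(2*(x**6 + 4))) dx into ∫(-3/(2*(u**2 + 4))) du: now ∫(-3/(2*(u**2 + 4))) du.
Step 2. Evaluate the standard form: now -3*atan(u/2)/4.
Step 3. Substitute back u = x**3: now -3*atan(x**3/2)/4.
Answer: -3*atan(x**3/2)/4.


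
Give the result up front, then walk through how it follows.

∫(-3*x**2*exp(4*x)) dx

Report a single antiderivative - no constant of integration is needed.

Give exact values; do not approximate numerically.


The answer is -3*x**2*exp(4*x)/4 + 3*x*exp(4*x)/8 - 3*exp(4*x)/32.
Step 1. Integrate ∫(-3*x**2*exp(4*x)) dx by parts with u = x**2, dv = (-3*exp(4*x)) dx, so v = -3*exp(4*x)/4: now -3*x**2*exp(4*x)/4 + ∫(3*x*exp(4*x)/2) dx.
Step 2. Integrate ∫(3*x*exp(4*x)/2) dx by parts with u = x, dv = (3*exp(4*x)/2) dx, so v = 3*exp(4*x)/8: now -3*x**2*exp(4*x)/4 + 3*x*exp(4*x)/8 + ∫(-3*exp(4*x)/8) dx.
Step 3. Evaluate the standard form: now -3*x**2*exp(4*x)/4 + 3*x*exp(4*x)/8 - 3*exp(4*x)/32.
Answer: -3*x**2*exp(4*x)/4 + 3*x*exp(4*x)/8 - 3*exp(4*x)/32.


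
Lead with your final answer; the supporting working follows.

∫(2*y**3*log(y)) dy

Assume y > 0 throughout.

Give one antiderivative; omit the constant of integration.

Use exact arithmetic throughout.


The answer is y**4*log(y)/2 - y**4/8.
Step 1. Integrate ∫(2*y**3*log(y)) dy by parts with u = log(y), dv = (2*y**3) dy, so v = y**4/2 [assuming y > 0]: now y**4*log(y)/2 + ∫(-y**3/2) dy.
Step 2. Evaluate the standard form: now y**4*log(y)/2 - y**4/8.
Answer: y**4*log(y)/2 - y**4/8.


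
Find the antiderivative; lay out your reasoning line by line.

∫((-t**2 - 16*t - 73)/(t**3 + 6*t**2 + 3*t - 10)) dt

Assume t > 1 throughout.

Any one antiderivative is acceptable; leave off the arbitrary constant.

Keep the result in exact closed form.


Step 1. Decompose ∫((-t**2 - 16*t - 73)/(t**3 + 6*t**2 + 3*t - 10)) dt by partial fractions, (-t**2 - 16*t - 73)/(t**3 + 6*t**2 + 3*t - 10) = -1/(t + 5) + 5/(t + 2) - 5/(t - 1): now ∫(-5/(t - 1)) dt + ∫(5/(t + 2)) dt + ∫(-1/(t + 5)) dt.
Step 2. Evaluate the standard form [assuming t > 1]: now -5*log(t - 1) + ∫(5/(t + 2)) dt + ∫(-1/(t + 5)) dt.
Step 3. Evaluate the standard form [assuming t > -2]: now -5*log(t - 1) + 5*log(t + 2) + ∫(-1/(t + 5)) dt.
Step 4. Evaluate the standard form [assuming t > -5]: now -5*log(t - 1) + 5*log(t + 2) - log(t + 5).
Answer: -5*log(t - 1) + 5*log(t + 2) - log(t + 5).


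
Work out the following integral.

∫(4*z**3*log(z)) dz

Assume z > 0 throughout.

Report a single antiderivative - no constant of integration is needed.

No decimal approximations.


Answer: z**4*log(z) - z**4/4.


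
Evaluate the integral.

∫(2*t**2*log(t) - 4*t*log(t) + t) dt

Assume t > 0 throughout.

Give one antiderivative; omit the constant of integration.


Answer: 2*t**3*log(t)/3 - 2*t**3/9 - 2*t**2*log(t) + 3*t**2/2.


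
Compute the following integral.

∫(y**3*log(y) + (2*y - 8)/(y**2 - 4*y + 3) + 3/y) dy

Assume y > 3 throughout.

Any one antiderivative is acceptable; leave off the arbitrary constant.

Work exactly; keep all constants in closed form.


Answer: y**4*log(y)/4 - y**4/16 + 3*log(y) - log(y - 3) + 3*log(y - 1).


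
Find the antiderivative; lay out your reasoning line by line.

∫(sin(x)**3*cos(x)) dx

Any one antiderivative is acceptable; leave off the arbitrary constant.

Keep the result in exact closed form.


Step 1. Substitute u = sin(x), turning ∫(sin(x)**3*cos(x)) dx into ∫(u**3) du: now ∫(u**3) du.
Step 2. Evaluate the standard form: now u**4/4.
Step 3. Substitute back u = sin(x): now sin(x)**4/4.
Answer: sin(x)**4/4.


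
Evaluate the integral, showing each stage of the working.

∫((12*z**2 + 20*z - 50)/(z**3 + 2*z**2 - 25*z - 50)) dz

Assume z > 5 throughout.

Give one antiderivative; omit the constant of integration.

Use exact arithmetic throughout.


Step 1. Decompose ∫((12*z**2 + 20*z - 50)/(z**3 + 2*z**2 - 25*z - 50)) dz by partial fractions, (12*z**2 + 20*z - 50)/(z**3 + 2*z**2 - 25*z - 50) = 5/(z + 5) + 2/(z + 2) + 5/(z - 5): now ∫(5/(z - 5)) dz + ∫(2/(z + 2)) dz + ∫(5/(z + 5)) dz.
Step 2. Evaluate the standard form [assuming z > 5]: now 5*log(z - 5) + ∫(2/(z + 2)) dz + ∫(5/(z + 5)) dz.
Step 3. Evaluate the standard form [assuming z > -5]: now 5*log(z - 5) + 5*log(z + 5) + ∫(2/(z + 2)) dz.
Step 4. Evaluate the standard form [assuming z > -2]: now 5*log(z - 5) + 2*log(z + 2) + 5*log(z + 5).
Answer: 5*log(z - 5) + 2*log(z + 2) + 5*log(z + 5).


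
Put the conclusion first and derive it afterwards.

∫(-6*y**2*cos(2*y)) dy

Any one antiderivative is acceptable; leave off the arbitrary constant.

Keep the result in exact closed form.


The answer is -3*y**2*sin(2*y) - 3*y*cos(2*y) + 3*sin(2*y)/2.
Step 1. Integrate ∫(-6*y**2*cos(2*y)) dy by parts with u = y**2, dv = (-6*cos(2*y)) dy, so v = -3*sin(2*y): now -3*y**2*sin(2*y) + ∫(6*y*sin(2*y)) dy.
Step 2. Integrate ∫(6*y*sin(2*y)) dy by parts with u = y, dv = (6*sin(2*y)) dy, so v = -3*cos(2*y): now -3*y**2*sin(2*y) - 3*y*cos(2*y) + ∫(3*cos(2*y)) dy.
Step 3. Evaluate the standard form: now -3*y**2*sin(2*y) - 3*y*cos(2*y) + 3*sin(2*y)/2.
Answer: -3*y**2*sin(2*y) - 3*y*cos(2*y) + 3*sin(2*y)/2.


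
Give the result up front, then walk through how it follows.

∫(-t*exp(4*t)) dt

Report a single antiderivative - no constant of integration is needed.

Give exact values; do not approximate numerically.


The answer is -t*exp(4*t)/4 + exp(4*t)/16.
Step 1. Integrate ∫(-t*exp(4*t)) dt by parts with u = t, dv = (-exp(4*t)) dt, so v = -exp(4*t)/4: now -t*exp(4*t)/4 + ∫(exp(4*t)/4) dt.
Step 2. Evaluate the standard form: now -t*exp(4*t)/4 + exp(4*t)/16.
Answer: -t*exp(4*t)/4 + exp(4*t)/16.


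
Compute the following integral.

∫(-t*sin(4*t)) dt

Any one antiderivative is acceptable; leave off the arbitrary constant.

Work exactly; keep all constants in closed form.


Answer: t*cos(4*t)/4 - sin(4*t)/16.


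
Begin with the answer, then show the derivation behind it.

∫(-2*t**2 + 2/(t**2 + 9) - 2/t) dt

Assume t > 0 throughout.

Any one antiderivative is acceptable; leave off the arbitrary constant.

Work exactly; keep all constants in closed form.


The answer is -2*t**3/3 - 2*log(t) + 2*atan(t/3)/3.
Step 1. Rewrite: now ∫(-2/t) dt + ∫(-2*t**2) dt + ∫(2/(t**2 + 9)) dt.
Step 2. Evaluate the standard form [assuming t > 0]: now -2*log(t) + ∫(-2*t**2) dt + ∫(2/(t**2 + 9)) dt.
Step 3. Evaluate the standard form: now -2*t**3/3 - 2*log(t) + ∫(2/(t**2 + 9)) dt.
Step 4. Evaluate the standard form: now -2*t**3/3 - 2*log(t) + 2*atan(t/3)/3.
Answer: -2*t**3/3 - 2*log(t) + 2*atan(t/3)/3.


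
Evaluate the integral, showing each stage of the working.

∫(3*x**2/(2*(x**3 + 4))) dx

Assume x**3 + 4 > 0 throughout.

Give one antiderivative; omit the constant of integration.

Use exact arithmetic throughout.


Step 1. Substitute u = x**3 + 4, turning ∫(3*x**2/(2*(x**3 + 4))) dx into ∫(1/(2*u)) du: now ∫(1/(2*u)) du.
Step 2. Evaluate the standard form [assuming u > 0]: now log(u)/2.
Step 3. Substitute back u = x**3 + 4: now log(x**3 + 4)/2.
Answer: log(x**3 + 4)/2.


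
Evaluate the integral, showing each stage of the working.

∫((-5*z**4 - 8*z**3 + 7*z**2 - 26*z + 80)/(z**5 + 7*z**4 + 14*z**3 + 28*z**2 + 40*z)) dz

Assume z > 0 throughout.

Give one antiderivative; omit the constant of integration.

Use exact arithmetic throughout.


Step 1. Decompose ∫((-5*z**4 - 8*z**3 + 7*z**2 - 26*z + 80)/(z**5 + 7*z**4 + 14*z**3 + 28*z**2 + 40*z)) dz by partial fractions, (-5*z**4 - 8*z**3 + 7*z**2 - 26*z + 80)/(z**5 + 7*z**4 + 14*z**3 + 28*z**2 + 40*z) = 1/(z**2 + 4) - 4/(z + 5) - 3/(z + 2) + 2/z: now ∫(2/z) dz + ∫(-3/(z + 2)) dz + ∫(-4/(z + 5)) dz + ∫(1/(z**2 + 4)) dz.
Step 2. Evaluate the standard form [assuming z > -2]: now -3*log(z + 2) + ∫(2/z) dz + ∫(-4/(z + 5)) dz + ∫(1/(z**2 + 4)) dz.
Step 3. Evaluate the standard form [assuming z > 0]: now 2*log(z) - 3*log(z + 2) + ∫(-4/(z + 5)) dz + ∫(1/(z**2 + 4)) dz.
Step 4. Evaluate the standard form [assuming z > -5]: now 2*log(z) - 3*log(z + 2) - 4*log(z + 5) + ∫(1/(z**2 + 4)) dz.
Step 5. Evaluate the standard form: now 2*log(z) - 3*log(z + 2) - 4*log(z + 5) + atan(z/2)/2.
Answer: 2*log(z) - 3*log(z + 2) - 4*log(z + 5) + atan(z/2)/2.


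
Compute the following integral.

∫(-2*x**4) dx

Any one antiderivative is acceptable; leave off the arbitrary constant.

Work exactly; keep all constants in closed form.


Answer: -2*x**5/5.


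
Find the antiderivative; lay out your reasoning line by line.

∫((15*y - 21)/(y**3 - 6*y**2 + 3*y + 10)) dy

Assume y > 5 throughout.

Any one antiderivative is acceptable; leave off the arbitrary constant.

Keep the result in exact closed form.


Step 1. Decompose ∫((15*y - 21)/(y**3 - 6*y**2 + 3*y + 10)) dy by partial fractions, (15*y - 21)/(y**3 - 6*y**2 + 3*y + 10) = -2/(y + 1) - 1/(y - 2) + 3/(y - 5): now ∫(3/(y - 5)) dy + ∫(-1/(y - 2)) dy + ∫(-2/(y + 1)) dy.
Step 2. Evaluate the standard form [assuming y > 5]: now 3*log(y - 5) + ∫(-1/(y - 2)) dy + ∫(-2/(y + 1)) dy.
Step 3. Evaluate the standard form [assuming y > 2]: now 3*log(y - 5) - log(y - 2) + ∫(-2/(y + 1)) dy.
Step 4. Evaluate the standard form [assuming y > -1]: now 3*log(y - 5) - log(y - 2) - 2*log(y + 1).
Answer: 3*log(y - 5) - log(y - 2) - 2*log(y + 1).


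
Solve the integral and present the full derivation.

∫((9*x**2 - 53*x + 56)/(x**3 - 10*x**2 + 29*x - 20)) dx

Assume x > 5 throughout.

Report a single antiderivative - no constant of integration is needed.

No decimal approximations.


Step 1. Decompose ∫((9*x**2 - 53*x + 56)/(x**3 - 10*x**2 + 29*x - 20)) dx by partial fractions, (9*x**2 - 53*x + 56)/(x**3 - 10*x**2 + 29*x - 20) = 1/(x - 1) + 4/(x - 4) + 4/(x - 5): now ∫(4/(x - 5)) dx + ∫(4/(x - 4)) dx + ∫(1/(x - 1)) dx.
Step 2. Evaluate the standard form [assuming x > 1]: now log(x - 1) + ∫(4/(x - 5)) dx + ∫(4/(x - 4)) dx.
Step 3. Evaluate the standard form [assuming x > 5]: now 4*log(x - 5) + log(x - 1) + ∫(4/(x - 4)) dx.
Step 4. Evaluate the standard form [assuming x > 4]: now 4*log(x - 5) + 4*log(x - 4) + log(x - 1).
Answer: 4*log(x - 5) + 4*log(x - 4) + log(x - 1).


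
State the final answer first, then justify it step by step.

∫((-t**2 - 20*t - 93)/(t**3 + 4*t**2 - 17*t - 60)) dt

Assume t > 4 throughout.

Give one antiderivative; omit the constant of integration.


The answer is -3*log(t - 4) + 3*log(t + 3) - log(t + 5).
Step 1. Decompose ∫((-t**2 - 20*t - 93)/(t**3 + 4*t**2 - 17*t - 60)) dt by partial fractions, (-t**2 - 20*t - 93)/(t**3 + 4*t**2 - 17*t - 60) = -1/(t + 5) + 3/(t + 3) - 3/(t - 4): now ∫(-3/(t - 4)) dt + ∫(3/(t + 3)) dt + ∫(-1/(t + 5)) dt.
Step 2. Evaluate the standard form [assuming t > 4]: now -3*log(t - 4) + ∫(3/(t + 3)) dt + ∫(-1/(t + 5)) dt.
Step 3. Evaluate the standard form [assuming t > -3]: now -3*log(t - 4) + 3*log(t + 3) + ∫(-1/(t + 5)) dt.
Step 4. Evaluate the standard form [assuming t > -5]: now -3*log(t - 4) + 3*log(t + 3) - log(t + 5).
Answer: -3*log(t - 4) + 3*log(t + 3) - log(t + 5).


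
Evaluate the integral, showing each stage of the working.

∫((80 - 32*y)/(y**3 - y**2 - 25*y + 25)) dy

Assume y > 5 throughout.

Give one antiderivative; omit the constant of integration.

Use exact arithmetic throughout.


Step 1. Decompose ∫((80 - 32*y)/(y**3 - y**2 - 25*y + 25)) dy by partial fractions, (80 - 32*y)/(y**3 - y**2 - 25*y + 25) = 4/(y + 5) - 2/(y - 1) - 2/(y - 5): now ∫(-2/(y - 5)) dy + ∫(-2/(y - 1)) dy + ∫(4/(y + 5)) dy.
Step 2. Evaluate the standard form [assuming y > -5]: now 4*log(y + 5) + ∫(-2/(y - 5)) dy + ∫(-2/(y - 1)) dy.
Step 3. Evaluate the standard form [assuming y > 1]: now -2*log(y - 1) + 4*log(y + 5) + ∫(-2/(y - 5)) dy.
Step 4. Evaluate the standard form [assuming y > 5]: now -2*log(y - 5) - 2*log(y - 1) + 4*log(y + 5).
Answer: -2*log(y - 5) - 2*log(y - 1) + 4*log(y + 5).


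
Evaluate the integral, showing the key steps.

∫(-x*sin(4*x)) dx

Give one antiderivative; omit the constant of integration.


Step 1. Integrate ∫(-x*sin(4*x)) dx by parts with u = x, dv = (-sin(4*x)) dx, so v = cos(4*x)/4: now x*cos(4*x)/4 + ∫(-cos(4*x)/4) dx.
Step 2. Evaluate the standard form: now x*cos(4*x)/4 - sin(4*x)/16.
Answer: x*cos(4*x)/4 - sin(4*x)/16.


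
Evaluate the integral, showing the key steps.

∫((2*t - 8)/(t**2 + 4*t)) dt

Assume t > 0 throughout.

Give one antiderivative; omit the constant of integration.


Step 1. Decompose ∫((2*t - 8)/(t**2 + 4*t)) dt by partial fractions, (2*t - 8)/(t**2 + 4*t) = 4/(t + 4) - 2/t: now ∫(-2/t) dt + ∫(4/(t + 4)) dt.
Step 2. Evaluate the standard form [assuming t > 0]: now -2*log(t) + ∫(4/(t + 4)) dt.
Step 3. Evaluate the standard form [assuming t > -4]: now -2*log(t) + 4*log(t + 4).
Answer: -2*log(t) + 4*log(t + 4).


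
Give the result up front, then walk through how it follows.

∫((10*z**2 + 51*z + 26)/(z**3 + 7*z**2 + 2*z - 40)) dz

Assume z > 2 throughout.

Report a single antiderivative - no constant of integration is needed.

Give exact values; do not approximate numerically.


The answer is 4*log(z - 2) + 3*log(z + 4) + 3*log(z + 5).
Step 1. Decompose ∫((10*z**2 + 51*z + 26)/(z**3 + 7*z**2 + 2*z - 40)) dz by partial fractions, (10*z**2 + 51*z + 26)/(z**3 + 7*z**2 + 2*z - 40) = 3/(z + 5) + 3/(z + 4) + 4/(z - 2): now ∫(4/(z - 2)) dz + ∫(3/(z + 4)) dz + ∫(3/(z + 5)) dz.
Step 2. Evaluate the standard form [assuming z > 2]: now 4*log(z - 2) + ∫(3/(z + 4)) dz + ∫(3/(z + 5)) dz.
Step 3. Evaluate the standard form [assuming z > -5]: now 4*log(z - 2) + 3*log(z + 5) + ∫(3/(z + 4)) dz.
Step 4. Evaluate the standard form [assuming z > -4]: now 4*log(z - 2) + 3*log(z + 4) + 3*log(z + 5).
Answer: 4*log(z - 2) + 3*log(z + 4) + 3*log(z + 5).


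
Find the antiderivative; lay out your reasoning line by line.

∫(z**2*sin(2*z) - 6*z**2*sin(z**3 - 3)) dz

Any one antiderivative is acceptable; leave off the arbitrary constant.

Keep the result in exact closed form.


Step 1. Rewrite: now ∫(z**2*sin(2*z)) dz + ∫(-6*z**2*sin(z**3 - 3)) dz.
Step 2. Integrate ∫(z**2*sin(2*z)) dz by parts with u = z**2, dv = (sin(2*z)) dz, so v = -cos(2*z)/2: now -z**2*cos(2*z)/2 + ∫(z*cos(2*z)) dz + ∫(-6*z**2*sin(z**3 - 3)) dz.
Step 3. Integrate ∫(z*cos(2*z)) dz by parts with u = z, dv = (cos(2*z)) dz, so v = sin(2*z)/2: now -z**2*cos(2*z)/2 + z*sin(2*z)/2 + ∫(-6*z**2*sin(z**3 - 3)) dz + ∫(-sin(2*z)/2) dz.
Step 4. Evaluate the standard form: now -z**2*cos(2*z)/2 + z*sin(2*z)/2 + cos(2*z)/4 + ∫(-6*z**2*sin(z**3 - 3)) dz.
Step 5. Substitute u = z**3 - 3, turning ∫(-6*z**2*sin(z**3 - 3)) dz into ∫(-2*sin(u)) du: now -z**2*cos(2*z)/2 + z*sin(2*z)/2 + cos(2*z)/4 + ∫(-2*sin(u)) du.
Step 6. Evaluate the standard form: now -z**2*cos(2*z)/2 + z*sin(2*z)/2 + 2*cos(u) + cos(2*z)/4.
Step 7. Substitute back u = z**3 - 3: now -z**2*cos(2*z)/2 + z*sin(2*z)/2 + cos(2*z)/4 + 2*cos(z**3 - 3).
Answer: -z**2*cos(2*z)/2 + z*sin(2*z)/2 + cos(2*z)/4 + 2*cos(z**3 - 3).


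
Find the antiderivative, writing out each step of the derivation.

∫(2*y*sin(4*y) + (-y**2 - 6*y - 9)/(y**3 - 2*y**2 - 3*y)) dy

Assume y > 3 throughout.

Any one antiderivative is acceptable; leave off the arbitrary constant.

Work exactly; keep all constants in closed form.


Step 1. Rewrite: now ∫(2*y*sin(4*y)) dy + ∫((-y**2 - 6*y - 9)/(y**3 - 2*y**2 - 3*y)) dy.
Step 2. Decompose ∫((-y**2 - 6*y - 9)/(y**3 - 2*y**2 - 3*y)) dy by partial fractions, (-y**2 - 6*y - 9)/(y**3 - 2*y**2 - 3*y) = -1/(y + 1) - 3/(y - 3) + 3/y: now ∫(3/y) dy + ∫(2*y*sin(4*y)) dy + ∫(-3/(y - 3)) dy + ∫(-1/(y + 1)) dy.
Step 3. Evaluate the standard form [assuming y > 0]: now 3*log(y) + ∫(2*y*sin(4*y)) dy + ∫(-3/(y - 3)) dy + ∫(-1/(y + 1)) dy.
Step 4. Evaluate the standard form [assuming y > -1]: now 3*log(y) - log(y + 1) + ∫(2*y*sin(4*y)) dy + ∫(-3/(y - 3)) dy.
Step 5. Evaluate the standard form [assuming y > 3]: now 3*log(y) - 3*log(y - 3) - log(y + 1) + ∫(2*y*sin(4*y)) dy.
Step 6. Integrate ∫(2*y*sin(4*y)) dy by parts with u = y, dv = (2*sin(4*y)) dy, so v = -cos(4*y)/2: now -y*cos(4*y)/2 + 3*log(y) - 3*log(y - 3) - log(y + 1) + ∫(cos(4*y)/2) dy.
Step 7. Evaluate the standard form: now -y*cos(4*y)/2 + 3*log(y) - 3*log(y - 3) - log(y + 1) + sin(4*y)/8.
Answer: -y*cos(4*y)/2 + 3*log(y) - 3*log(y - 3) - log(y + 1) + sin(4*y)/8.


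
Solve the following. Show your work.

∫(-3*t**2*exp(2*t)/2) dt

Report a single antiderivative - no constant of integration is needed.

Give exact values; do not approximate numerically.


Step 1. Integrate ∫(-3*t**2*exp(2*t)/2) dt by parts with u = t**2, dv = (-3*exp(2*t)/2) dt, so v = -3*exp(2*t)/4: now -3*t**2*exp(2*t)/4 + ∫(3*t*exp(2*t)/2) dt.
Step 2. Integrate ∫(3*t*exp(2*t)/2) dt by parts with u = t, dv = (3*exp(2*t)/2) dt, so v = 3*exp(2*t)/4: now -3*t**2*exp(2*t)/4 + 3*t*exp(2*t)/4 + ∫(-3*exp(2*t)/4) dt.
Step 3. Evaluate the standard form: now -3*t**2*exp(2*t)/4 + 3*t*exp(2*t)/4 - 3*exp(2*t)/8.
Answer: -3*t**2*exp(2*t)/4 + 3*t*exp(2*t)/4 - 3*exp(2*t)/8.


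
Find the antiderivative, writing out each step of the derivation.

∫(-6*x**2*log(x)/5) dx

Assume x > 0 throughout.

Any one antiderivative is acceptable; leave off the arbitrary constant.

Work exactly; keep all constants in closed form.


Step 1. Integrate ∫(-6*x**2*log(x)/5) dx by parts with u = log(x), dv = (-6*x**2/5) dx, so v = -2*x**3/5 [assuming x > 0]: now -2*x**3*log(x)/5 + ∫(2*x**2/5) dx.
Step 2. Evaluate the standard form: now -2*x**3*log(x)/5 + 2*x**3/15.
Answer: -2*x**3*log(x)/5 + 2*x**3/15.


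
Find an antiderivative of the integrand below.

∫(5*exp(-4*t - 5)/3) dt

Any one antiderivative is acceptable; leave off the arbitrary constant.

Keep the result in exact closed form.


Answer: -5*exp(-4*t - 5)/12.


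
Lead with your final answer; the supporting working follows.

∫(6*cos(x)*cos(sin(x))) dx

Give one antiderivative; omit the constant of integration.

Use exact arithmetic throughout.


The answer is 6*sin(sin(x)).
Step 1. Substitute u = sin(x), turning ∫(6*cos(x)*cos(sin(x))) dx into ∫(6*cos(u)) du: now ∫(6*cos(u)) du.
Step 2. Evaluate the standard form: now 6*sin(u).
Step 3. Substitute back u = sin(x): now 6*sin(sin(x)).
Answer: 6*sin(sin(x)).


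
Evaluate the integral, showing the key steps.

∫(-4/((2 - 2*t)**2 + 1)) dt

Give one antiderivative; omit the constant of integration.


Step 1. Substitute u = 2 - 2*t, turning ∫(-4/((2 - 2*t)**2 + 1)) dt into ∫(2/(u**2 + 1)) du: now ∫(2/(u**2 + 1)) du.
Step 2. Evaluate the standard form: now 2*atan(u).
Step 3. Substitute back u = 2 - 2*t: now -2*atan(2*t - 2).
Answer: -2*atan(2*t - 2).


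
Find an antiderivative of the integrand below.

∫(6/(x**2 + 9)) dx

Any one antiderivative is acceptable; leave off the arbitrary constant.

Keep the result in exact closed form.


Answer: 2*atan(x/3).


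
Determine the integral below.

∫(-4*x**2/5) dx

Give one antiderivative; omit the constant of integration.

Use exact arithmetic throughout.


Answer: -4*x**3/15.


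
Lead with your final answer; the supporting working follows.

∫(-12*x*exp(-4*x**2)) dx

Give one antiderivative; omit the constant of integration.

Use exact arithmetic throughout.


The answer is 3*exp(-4*x**2)/2.
Step 1. Substitute u = x**2, turning ∫(-12*x*exp(-4*x**2)) dx into ∫(-6*exp(-4*u)) du: now ∫(-6*exp(-4*u)) du.
Step 2. Evaluate the standard form: now 3*exp(-4*u)/2.
Step 3. Substitute back u = x**2: now 3*exp(-4*x**2)/2.
Answer: 3*exp(-4*x**2)/2.


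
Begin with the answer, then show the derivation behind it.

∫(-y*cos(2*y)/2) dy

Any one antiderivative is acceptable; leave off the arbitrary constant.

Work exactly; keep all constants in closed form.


The answer is -y*sin(2*y)/4 - cos(2*y)/8.
Step 1. Integrate ∫(-y*cos(2*y)/2) dy by parts with u = y, dv = (-cos(2*y)/2) dy, so v = -sin(2*y)/4: now -y*sin(2*y)/4 + ∫(sin(2*y)/4) dy.
Step 2. Evaluate the standard form: now -y*sin(2*y)/4 - cos(2*y)/8.
Answer: -y*sin(2*y)/4 - cos(2*y)/8.


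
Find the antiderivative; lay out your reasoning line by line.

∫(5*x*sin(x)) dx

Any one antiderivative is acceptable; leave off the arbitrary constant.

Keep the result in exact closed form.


Step 1. Integrate ∫(5*x*sin(x)) dx by parts with u = x, dv = (5*sin(x)) dx, so v = -5*cos(x): now -5*x*cos(x) + ∫(5*cos(x)) dx.
Step 2. Evaluate the standard form: now -5*x*cos(x) + 5*sin(x).
Answer: -5*x*cos(x) + 5*sin(x).


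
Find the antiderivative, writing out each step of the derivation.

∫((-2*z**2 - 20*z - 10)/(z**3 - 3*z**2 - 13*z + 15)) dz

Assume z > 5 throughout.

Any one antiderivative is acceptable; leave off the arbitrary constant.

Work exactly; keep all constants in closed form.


Step 1. Decompose ∫((-2*z**2 - 20*z - 10)/(z**3 - 3*z**2 - 13*z + 15)) dz by partial fractions, (-2*z**2 - 20*z - 10)/(z**3 - 3*z**2 - 13*z + 15) = 1/(z + 3) + 2/(z - 1) - 5/(z - 5): now ∫(-5/(z - 5)) dz + ∫(2/(z - 1)) dz + ∫(1/(z + 3)) dz.
Step 2. Evaluate the standard form [assuming z > 5]: now -5*log(z - 5) + ∫(2/(z - 1)) dz + ∫(1/(z + 3)) dz.
Step 3. Evaluate the standard form [assuming z > -3]: now -5*log(z - 5) + log(z + 3) + ∫(2/(z - 1)) dz.
Step 4. Evaluate the standard form [assuming z > 1]: now -5*log(z - 5) + 2*log(z - 1) + log(z + 3).
Answer: -5*log(z - 5) + 2*log(z - 1) + log(z + 3).


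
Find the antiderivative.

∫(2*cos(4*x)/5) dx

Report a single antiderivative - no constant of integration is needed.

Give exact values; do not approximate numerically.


Answer: sin(4*x)/10.


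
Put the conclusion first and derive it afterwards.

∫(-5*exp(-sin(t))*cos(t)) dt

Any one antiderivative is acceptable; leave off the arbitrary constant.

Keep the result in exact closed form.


The answer is 5*exp(-sin(t)).
Step 1. Substitute u = sin(t), turning ∫(-5*exp(-sin(t))*cos(t)) dt into ∫(-5*exp(-u)) du: now ∫(-5*exp(-u)) du.
Step 2. Evaluate the standard form: now 5*exp(-u).
Step 3. Substitute back u = sin(t): now 5*exp(-sin(t)).
Answer: 5*exp(-sin(t)).


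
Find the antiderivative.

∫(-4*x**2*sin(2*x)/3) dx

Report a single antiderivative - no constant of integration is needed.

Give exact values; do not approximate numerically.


Answer: 2*x**2*cos(2*x)/3 - 2*x*sin(2*x)/3 - cos(2*x)/3.


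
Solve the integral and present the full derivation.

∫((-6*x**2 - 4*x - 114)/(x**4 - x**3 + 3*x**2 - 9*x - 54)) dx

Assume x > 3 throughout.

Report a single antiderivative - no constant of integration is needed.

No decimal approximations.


Step 1. Decompose ∫((-6*x**2 - 4*x - 114)/(x**4 - x**3 + 3*x**2 - 9*x - 54)) dx by partial fractions, (-6*x**2 - 4*x - 114)/(x**4 - x**3 + 3*x**2 - 9*x - 54) = 4/(x**2 + 9) + 2/(x + 2) - 2/(x - 3): now ∫(-2/(x - 3)) dx + ∫(2/(x + 2)) dx + ∫(4/(x**2 + 9)) dx.
Step 2. Evaluate the standard form [assuming x > 3]: now -2*log(x - 3) + ∫(2/(x + 2)) dx + ∫(4/(x**2 + 9)) dx.
Step 3. Evaluate the standard form [assuming x > -2]: now -2*log(x - 3) + 2*log(x + 2) + ∫(4/(x**2 + 9)) dx.
Step 4. Evaluate the standard form: now -2*log(x - 3) + 2*log(x + 2) + 4*atan(x/3)/3.
Answer: -2*log(x - 3) + 2*log(x + 2) + 4*atan(x/3)/3.


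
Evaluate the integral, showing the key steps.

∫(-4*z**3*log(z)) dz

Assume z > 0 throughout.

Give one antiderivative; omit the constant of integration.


Step 1. Integrate ∫(-4*z**3*log(z)) dz by parts with u = log(z), dv = (-4*z**3) dz, so v = -z**4 [assuming z > 0]: now -z**4*log(z) + ∫(z**3) dz.
Step 2. Evaluate the standard form: now -z**4*log(z) + z**4/4.
Answer: -z**4*log(z) + z**4/4.


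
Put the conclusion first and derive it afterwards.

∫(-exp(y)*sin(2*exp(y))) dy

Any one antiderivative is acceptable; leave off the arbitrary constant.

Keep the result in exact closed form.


The answer is cos(2*exp(y))/2.
Step 1. Substitute u = exp(y), turning ∫(-exp(y)*sin(2*exp(y))) dy into ∫(-sin(2*u)) du: now ∫(-sin(2*u)) du.
Step 2. Evaluate the standard form: now cos(2*u)/2.
Step 3. Substitute back u = exp(y): now cos(2*exp(y))/2.
Answer: cos(2*exp(y))/2.
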